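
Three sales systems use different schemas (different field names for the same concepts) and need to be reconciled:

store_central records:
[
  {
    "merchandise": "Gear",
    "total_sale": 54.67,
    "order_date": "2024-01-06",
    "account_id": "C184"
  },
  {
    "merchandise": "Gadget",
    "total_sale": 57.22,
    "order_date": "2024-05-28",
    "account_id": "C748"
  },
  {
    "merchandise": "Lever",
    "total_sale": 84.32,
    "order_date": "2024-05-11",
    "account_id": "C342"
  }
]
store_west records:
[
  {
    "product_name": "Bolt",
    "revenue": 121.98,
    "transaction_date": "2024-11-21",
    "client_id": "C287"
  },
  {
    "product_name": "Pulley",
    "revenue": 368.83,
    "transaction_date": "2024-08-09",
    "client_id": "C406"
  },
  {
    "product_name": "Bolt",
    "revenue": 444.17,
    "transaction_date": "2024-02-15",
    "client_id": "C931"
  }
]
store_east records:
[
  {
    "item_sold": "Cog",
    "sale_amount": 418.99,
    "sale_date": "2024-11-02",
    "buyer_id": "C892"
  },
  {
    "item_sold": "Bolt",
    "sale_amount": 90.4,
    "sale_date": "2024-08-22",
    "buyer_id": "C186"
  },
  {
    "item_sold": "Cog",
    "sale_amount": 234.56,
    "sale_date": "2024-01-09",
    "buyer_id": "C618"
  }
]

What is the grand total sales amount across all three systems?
1875.14

Schema reconciliation - all amount fields map to sale amount:

store_central (total_sale): 196.21
store_west (revenue): 934.98
store_east (sale_amount): 743.95

Grand total: 1875.14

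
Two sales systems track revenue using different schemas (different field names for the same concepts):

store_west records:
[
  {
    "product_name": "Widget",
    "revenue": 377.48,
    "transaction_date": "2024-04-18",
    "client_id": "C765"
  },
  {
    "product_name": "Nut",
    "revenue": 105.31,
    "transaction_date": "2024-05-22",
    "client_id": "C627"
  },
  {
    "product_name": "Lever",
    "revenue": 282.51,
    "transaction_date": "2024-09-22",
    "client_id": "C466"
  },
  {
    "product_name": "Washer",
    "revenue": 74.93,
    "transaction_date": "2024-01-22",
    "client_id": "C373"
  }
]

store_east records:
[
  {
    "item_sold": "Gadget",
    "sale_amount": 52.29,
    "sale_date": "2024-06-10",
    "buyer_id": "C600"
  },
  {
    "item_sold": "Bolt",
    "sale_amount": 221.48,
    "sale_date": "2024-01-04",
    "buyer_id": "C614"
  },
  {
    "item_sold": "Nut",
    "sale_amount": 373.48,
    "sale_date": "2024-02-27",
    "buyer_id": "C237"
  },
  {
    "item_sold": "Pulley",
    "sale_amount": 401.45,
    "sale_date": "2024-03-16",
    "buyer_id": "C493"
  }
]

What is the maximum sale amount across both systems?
401.45

Reconcile: "revenue" (store_west) = "sale_amount" (store_east) = sale amount

Maximum in store_west: 377.48
Maximum in store_east: 401.45

Overall maximum: max(377.48, 401.45) = 401.45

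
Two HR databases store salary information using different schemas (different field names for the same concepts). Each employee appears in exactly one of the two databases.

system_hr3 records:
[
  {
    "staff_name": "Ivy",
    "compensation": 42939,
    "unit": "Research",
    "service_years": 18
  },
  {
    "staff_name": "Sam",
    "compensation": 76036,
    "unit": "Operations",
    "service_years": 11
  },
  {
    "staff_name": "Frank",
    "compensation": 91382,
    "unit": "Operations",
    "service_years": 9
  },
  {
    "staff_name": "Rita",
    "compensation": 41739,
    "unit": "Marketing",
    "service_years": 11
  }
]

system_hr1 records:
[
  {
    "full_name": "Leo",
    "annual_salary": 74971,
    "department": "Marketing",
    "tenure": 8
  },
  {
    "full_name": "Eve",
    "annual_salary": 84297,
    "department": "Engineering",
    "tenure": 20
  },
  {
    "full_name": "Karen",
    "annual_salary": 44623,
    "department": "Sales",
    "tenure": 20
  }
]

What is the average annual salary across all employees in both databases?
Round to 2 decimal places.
65141.00

Schema mapping: "compensation" (system_hr3) = "annual_salary" (system_hr1) = annual salary

All salaries: [42939, 76036, 91382, 41739, 74971, 84297, 44623]
Sum: 455987
Count: 7
Average: 455987 / 7 = 65141.00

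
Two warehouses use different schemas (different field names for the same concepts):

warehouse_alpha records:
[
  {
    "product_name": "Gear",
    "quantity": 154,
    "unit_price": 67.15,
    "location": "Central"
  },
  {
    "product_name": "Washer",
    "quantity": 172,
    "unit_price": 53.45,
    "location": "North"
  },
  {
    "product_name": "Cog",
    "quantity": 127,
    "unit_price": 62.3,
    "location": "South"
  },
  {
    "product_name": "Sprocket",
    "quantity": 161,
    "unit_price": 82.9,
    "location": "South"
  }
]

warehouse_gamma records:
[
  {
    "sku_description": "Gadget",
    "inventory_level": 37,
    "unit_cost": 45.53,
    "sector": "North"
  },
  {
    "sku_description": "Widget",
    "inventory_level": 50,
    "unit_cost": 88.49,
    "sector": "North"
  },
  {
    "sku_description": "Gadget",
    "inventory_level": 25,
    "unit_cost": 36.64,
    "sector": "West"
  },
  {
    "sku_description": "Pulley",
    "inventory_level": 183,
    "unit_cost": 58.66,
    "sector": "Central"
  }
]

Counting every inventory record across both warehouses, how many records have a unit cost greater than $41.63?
7

Schema mapping: "unit_price" (warehouse_alpha) = "unit_cost" (warehouse_gamma) = unit cost

Records > $41.63 in warehouse_alpha: 4
Records > $41.63 in warehouse_gamma: 3

Total count: 4 + 3 = 7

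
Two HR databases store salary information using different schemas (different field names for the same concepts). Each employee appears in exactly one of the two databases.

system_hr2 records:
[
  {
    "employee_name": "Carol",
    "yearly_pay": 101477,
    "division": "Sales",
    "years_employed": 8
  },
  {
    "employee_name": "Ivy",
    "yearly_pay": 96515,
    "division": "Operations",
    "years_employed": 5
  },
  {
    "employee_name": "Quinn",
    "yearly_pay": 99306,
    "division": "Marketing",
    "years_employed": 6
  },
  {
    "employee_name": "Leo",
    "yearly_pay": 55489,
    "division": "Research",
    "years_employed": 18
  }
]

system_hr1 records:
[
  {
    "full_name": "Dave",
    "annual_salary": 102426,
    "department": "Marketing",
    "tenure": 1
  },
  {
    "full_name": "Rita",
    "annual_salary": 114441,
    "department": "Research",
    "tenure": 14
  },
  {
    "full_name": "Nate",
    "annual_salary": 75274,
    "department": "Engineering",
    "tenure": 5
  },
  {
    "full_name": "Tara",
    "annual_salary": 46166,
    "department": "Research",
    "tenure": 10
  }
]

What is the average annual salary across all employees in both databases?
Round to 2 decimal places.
86386.75

Schema mapping: "yearly_pay" (system_hr2) = "annual_salary" (system_hr1) = annual salary

All salaries: [101477, 96515, 99306, 55489, 102426, 114441, 75274, 46166]
Sum: 691094
Count: 8
Average: 691094 / 8 = 86386.75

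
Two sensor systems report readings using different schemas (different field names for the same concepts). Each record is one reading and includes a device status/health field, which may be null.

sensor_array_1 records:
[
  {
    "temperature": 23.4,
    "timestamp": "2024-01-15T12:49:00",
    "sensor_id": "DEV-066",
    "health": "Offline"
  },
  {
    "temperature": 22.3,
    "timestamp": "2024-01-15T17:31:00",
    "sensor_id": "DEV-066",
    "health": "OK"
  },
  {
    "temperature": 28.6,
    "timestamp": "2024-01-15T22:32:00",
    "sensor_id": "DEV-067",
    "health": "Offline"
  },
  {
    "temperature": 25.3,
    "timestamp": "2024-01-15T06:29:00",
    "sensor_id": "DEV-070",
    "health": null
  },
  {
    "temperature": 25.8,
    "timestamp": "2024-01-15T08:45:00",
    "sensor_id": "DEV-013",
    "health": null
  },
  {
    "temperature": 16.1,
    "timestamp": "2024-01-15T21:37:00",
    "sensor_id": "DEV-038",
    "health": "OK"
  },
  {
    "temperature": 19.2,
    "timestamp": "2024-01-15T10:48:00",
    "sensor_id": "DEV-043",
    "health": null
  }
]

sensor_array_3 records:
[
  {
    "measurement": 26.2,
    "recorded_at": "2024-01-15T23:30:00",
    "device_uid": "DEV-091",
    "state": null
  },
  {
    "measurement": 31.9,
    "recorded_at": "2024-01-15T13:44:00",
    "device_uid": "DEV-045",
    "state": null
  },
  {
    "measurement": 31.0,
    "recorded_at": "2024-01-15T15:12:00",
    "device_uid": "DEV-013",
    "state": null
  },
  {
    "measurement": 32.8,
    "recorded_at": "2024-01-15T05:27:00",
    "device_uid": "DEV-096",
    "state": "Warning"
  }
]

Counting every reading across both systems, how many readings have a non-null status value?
5

Schema mapping: "health" (sensor_array_1) = "state" (sensor_array_3) = status

Non-null in sensor_array_1: 4
Non-null in sensor_array_3: 1

Total non-null: 4 + 1 = 5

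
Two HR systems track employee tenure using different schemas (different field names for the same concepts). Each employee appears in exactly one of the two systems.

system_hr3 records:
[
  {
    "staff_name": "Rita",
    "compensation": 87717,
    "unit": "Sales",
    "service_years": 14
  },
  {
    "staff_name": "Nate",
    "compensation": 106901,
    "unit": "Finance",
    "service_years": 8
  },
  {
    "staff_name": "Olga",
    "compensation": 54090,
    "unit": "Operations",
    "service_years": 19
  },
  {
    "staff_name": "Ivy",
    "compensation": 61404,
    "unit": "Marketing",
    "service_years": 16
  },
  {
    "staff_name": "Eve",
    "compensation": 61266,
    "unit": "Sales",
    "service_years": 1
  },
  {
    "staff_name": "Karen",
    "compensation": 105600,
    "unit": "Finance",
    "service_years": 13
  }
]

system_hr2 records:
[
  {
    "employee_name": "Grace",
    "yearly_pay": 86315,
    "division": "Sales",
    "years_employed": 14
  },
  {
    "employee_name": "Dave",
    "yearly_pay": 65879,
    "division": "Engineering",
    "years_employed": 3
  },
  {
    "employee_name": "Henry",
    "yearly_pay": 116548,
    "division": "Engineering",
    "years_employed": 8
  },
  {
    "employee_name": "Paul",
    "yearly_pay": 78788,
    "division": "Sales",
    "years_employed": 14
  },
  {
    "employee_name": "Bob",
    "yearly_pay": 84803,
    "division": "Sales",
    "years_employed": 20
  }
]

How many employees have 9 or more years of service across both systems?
7

Reconcile schemas: "service_years" (system_hr3) = "years_employed" (system_hr2) = years of service

From system_hr3: 4 employees with >= 9 years
From system_hr2: 3 employees with >= 9 years

Total: 4 + 3 = 7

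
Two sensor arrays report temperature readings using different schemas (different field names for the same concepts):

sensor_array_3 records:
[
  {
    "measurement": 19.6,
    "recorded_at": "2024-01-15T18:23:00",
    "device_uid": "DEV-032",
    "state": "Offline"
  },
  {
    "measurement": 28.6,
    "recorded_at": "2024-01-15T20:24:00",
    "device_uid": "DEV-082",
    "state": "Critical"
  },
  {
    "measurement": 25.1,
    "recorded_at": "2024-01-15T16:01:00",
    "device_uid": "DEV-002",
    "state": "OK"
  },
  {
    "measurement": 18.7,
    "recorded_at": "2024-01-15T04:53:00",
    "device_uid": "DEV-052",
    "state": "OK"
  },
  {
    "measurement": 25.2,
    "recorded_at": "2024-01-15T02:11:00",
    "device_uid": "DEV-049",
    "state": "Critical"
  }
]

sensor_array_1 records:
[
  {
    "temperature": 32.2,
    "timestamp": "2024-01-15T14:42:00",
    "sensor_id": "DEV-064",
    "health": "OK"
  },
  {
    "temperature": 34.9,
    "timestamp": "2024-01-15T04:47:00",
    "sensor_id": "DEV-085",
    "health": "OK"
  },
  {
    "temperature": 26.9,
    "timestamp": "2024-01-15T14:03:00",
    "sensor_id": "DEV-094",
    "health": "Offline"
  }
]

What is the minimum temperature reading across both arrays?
18.7

Schema mapping: "measurement" (sensor_array_3) = "temperature" (sensor_array_1) = temperature reading

Minimum in sensor_array_3: 18.7
Minimum in sensor_array_1: 26.9

Overall minimum: min(18.7, 26.9) = 18.7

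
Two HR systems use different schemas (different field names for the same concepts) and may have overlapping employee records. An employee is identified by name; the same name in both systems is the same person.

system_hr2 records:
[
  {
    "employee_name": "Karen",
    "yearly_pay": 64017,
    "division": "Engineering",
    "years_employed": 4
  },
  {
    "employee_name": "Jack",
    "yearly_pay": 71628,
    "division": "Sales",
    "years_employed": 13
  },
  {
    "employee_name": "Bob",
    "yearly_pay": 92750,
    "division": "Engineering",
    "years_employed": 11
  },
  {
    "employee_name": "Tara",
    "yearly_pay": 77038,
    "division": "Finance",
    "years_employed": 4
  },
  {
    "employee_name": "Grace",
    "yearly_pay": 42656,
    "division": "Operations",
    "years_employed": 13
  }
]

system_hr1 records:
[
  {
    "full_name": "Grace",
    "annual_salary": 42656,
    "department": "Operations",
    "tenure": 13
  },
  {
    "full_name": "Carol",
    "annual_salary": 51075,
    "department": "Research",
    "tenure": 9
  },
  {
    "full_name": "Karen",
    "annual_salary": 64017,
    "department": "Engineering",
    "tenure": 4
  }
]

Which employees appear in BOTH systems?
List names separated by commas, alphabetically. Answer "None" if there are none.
Grace, Karen

Schema mapping: "employee_name" (system_hr2) = "full_name" (system_hr1) = employee name

Names in system_hr2: ['Bob', 'Grace', 'Jack', 'Karen', 'Tara']
Names in system_hr1: ['Carol', 'Grace', 'Karen']

Intersection: ['Grace', 'Karen']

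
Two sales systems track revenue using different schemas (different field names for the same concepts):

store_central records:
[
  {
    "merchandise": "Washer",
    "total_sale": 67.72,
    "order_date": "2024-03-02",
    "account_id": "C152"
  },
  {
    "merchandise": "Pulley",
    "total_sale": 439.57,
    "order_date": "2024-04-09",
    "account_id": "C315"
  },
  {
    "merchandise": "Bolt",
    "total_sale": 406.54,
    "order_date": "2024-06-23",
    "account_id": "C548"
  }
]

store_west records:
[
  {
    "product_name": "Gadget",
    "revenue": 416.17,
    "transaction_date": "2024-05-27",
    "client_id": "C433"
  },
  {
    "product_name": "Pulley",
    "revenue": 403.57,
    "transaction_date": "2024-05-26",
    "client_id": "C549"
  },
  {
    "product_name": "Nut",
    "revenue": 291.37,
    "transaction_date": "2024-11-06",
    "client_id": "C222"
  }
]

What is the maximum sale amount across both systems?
439.57

Reconcile: "total_sale" (store_central) = "revenue" (store_west) = sale amount

Maximum in store_central: 439.57
Maximum in store_west: 416.17

Overall maximum: max(439.57, 416.17) = 439.57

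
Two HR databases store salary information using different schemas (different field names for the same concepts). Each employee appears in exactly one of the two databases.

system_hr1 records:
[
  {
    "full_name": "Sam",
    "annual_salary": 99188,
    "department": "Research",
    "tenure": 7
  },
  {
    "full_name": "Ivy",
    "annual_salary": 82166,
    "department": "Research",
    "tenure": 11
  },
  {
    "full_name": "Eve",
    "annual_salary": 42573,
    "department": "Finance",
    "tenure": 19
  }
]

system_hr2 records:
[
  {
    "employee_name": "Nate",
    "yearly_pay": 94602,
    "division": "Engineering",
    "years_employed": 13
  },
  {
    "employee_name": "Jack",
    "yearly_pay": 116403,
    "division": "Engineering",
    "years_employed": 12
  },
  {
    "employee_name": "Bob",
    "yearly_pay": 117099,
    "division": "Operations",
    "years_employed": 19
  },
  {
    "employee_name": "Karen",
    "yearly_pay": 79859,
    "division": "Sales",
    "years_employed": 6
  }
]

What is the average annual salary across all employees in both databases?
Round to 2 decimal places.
90270.00

Schema mapping: "annual_salary" (system_hr1) = "yearly_pay" (system_hr2) = annual salary

All salaries: [99188, 82166, 42573, 94602, 116403, 117099, 79859]
Sum: 631890
Count: 7
Average: 631890 / 7 = 90270.00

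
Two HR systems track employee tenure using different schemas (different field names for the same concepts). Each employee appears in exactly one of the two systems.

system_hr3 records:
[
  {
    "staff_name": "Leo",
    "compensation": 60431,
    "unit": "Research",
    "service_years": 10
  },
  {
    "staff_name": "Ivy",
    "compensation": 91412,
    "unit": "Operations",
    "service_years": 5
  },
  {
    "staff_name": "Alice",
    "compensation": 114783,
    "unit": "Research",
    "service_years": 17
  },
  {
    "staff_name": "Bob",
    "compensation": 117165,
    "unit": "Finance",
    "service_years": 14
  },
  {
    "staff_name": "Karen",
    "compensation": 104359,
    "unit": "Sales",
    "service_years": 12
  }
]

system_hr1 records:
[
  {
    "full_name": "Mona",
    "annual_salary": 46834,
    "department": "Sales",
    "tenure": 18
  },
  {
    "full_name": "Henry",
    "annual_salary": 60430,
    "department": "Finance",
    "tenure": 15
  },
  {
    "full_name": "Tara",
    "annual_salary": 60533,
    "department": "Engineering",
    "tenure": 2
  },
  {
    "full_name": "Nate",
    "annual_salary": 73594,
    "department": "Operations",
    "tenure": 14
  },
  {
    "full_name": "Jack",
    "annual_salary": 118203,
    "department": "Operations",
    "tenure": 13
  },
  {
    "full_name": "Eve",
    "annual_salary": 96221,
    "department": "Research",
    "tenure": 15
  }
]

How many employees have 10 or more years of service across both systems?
9

Reconcile schemas: "service_years" (system_hr3) = "tenure" (system_hr1) = years of service

From system_hr3: 4 employees with >= 10 years
From system_hr1: 5 employees with >= 10 years

Total: 4 + 5 = 9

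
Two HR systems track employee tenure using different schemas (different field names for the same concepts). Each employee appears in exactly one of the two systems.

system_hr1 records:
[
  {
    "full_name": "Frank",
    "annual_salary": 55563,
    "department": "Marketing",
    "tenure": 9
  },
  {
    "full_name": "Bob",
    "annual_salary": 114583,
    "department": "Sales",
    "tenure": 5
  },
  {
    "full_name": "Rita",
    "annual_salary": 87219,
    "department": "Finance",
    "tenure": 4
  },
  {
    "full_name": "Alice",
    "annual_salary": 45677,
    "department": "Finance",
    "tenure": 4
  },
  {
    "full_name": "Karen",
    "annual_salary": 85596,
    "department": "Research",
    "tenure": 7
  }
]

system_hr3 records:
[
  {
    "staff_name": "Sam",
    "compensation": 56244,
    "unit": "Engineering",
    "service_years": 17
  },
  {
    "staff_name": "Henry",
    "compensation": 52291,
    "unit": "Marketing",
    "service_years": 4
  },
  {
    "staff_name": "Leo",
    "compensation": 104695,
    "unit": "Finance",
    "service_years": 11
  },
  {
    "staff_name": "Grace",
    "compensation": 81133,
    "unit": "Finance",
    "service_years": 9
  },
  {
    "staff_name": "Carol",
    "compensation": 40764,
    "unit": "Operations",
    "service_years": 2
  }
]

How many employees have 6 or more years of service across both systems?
5

Reconcile schemas: "tenure" (system_hr1) = "service_years" (system_hr3) = years of service

From system_hr1: 2 employees with >= 6 years
From system_hr3: 3 employees with >= 6 years

Total: 2 + 3 = 5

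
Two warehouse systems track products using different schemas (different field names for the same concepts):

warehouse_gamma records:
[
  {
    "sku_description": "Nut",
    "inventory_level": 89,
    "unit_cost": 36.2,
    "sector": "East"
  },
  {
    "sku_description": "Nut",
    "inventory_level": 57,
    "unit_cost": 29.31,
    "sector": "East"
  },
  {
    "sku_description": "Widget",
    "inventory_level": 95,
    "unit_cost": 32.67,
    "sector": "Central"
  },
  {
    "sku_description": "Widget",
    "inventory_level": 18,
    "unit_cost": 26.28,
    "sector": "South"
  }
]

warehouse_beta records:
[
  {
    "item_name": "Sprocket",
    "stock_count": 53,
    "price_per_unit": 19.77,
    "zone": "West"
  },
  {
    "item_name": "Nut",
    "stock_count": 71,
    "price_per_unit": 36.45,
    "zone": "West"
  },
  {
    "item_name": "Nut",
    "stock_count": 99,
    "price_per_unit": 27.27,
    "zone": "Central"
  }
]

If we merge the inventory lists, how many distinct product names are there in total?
3

Schema mapping: "sku_description" (warehouse_gamma) = "item_name" (warehouse_beta) = product name

Products in warehouse_gamma: ['Nut', 'Widget']
Products in warehouse_beta: ['Nut', 'Sprocket']

Union (unique products): ['Nut', 'Sprocket', 'Widget']
Count: 3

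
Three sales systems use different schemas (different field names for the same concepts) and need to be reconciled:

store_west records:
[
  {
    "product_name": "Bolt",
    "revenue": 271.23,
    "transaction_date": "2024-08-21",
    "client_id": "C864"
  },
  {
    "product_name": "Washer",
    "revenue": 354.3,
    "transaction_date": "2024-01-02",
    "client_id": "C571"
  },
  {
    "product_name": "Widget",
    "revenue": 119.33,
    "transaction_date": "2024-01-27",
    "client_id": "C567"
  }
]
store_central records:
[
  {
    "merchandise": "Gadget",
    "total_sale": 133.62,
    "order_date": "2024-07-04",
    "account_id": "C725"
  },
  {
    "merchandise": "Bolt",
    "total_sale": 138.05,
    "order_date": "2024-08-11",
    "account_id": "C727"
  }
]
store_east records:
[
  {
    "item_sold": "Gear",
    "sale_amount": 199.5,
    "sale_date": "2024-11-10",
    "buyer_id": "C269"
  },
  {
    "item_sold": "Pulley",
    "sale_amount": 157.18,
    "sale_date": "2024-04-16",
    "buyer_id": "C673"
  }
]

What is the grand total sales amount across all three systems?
1373.21

Schema reconciliation - all amount fields map to sale amount:

store_west (revenue): 744.86
store_central (total_sale): 271.67
store_east (sale_amount): 356.68

Grand total: 1373.21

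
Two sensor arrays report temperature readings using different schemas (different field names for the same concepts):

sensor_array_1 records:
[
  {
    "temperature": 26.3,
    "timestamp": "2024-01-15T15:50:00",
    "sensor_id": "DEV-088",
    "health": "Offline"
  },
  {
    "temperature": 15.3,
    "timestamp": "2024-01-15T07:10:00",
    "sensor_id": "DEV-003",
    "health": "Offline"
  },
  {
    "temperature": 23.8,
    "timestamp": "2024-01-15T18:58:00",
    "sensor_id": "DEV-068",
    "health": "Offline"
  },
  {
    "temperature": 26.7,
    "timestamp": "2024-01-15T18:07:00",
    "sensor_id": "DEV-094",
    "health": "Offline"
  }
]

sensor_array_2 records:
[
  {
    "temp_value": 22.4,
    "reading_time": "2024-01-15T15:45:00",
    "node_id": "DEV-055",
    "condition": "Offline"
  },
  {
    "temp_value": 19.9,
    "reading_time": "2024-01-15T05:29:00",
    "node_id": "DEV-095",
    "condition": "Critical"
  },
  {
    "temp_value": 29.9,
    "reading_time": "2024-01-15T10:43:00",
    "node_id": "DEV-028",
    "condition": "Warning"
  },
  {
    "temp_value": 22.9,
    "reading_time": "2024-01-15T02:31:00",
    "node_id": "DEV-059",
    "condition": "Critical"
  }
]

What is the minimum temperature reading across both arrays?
15.3

Schema mapping: "temperature" (sensor_array_1) = "temp_value" (sensor_array_2) = temperature reading

Minimum in sensor_array_1: 15.3
Minimum in sensor_array_2: 19.9

Overall minimum: min(15.3, 19.9) = 15.3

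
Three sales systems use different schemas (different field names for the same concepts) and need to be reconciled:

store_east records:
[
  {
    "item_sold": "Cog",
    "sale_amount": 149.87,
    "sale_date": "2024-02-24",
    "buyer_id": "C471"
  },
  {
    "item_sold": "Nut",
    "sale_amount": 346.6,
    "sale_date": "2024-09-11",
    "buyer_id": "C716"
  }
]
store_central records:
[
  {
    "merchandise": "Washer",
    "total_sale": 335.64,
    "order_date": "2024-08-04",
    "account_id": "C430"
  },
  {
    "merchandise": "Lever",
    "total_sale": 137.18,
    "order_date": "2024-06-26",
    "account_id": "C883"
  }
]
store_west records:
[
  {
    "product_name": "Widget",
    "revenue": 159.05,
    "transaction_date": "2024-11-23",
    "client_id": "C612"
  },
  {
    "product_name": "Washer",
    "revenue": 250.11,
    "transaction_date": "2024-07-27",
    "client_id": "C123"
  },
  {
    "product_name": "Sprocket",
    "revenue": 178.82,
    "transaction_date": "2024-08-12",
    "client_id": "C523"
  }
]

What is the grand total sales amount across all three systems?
1557.27

Schema reconciliation - all amount fields map to sale amount:

store_east (sale_amount): 496.47
store_central (total_sale): 472.82
store_west (revenue): 587.98

Grand total: 1557.27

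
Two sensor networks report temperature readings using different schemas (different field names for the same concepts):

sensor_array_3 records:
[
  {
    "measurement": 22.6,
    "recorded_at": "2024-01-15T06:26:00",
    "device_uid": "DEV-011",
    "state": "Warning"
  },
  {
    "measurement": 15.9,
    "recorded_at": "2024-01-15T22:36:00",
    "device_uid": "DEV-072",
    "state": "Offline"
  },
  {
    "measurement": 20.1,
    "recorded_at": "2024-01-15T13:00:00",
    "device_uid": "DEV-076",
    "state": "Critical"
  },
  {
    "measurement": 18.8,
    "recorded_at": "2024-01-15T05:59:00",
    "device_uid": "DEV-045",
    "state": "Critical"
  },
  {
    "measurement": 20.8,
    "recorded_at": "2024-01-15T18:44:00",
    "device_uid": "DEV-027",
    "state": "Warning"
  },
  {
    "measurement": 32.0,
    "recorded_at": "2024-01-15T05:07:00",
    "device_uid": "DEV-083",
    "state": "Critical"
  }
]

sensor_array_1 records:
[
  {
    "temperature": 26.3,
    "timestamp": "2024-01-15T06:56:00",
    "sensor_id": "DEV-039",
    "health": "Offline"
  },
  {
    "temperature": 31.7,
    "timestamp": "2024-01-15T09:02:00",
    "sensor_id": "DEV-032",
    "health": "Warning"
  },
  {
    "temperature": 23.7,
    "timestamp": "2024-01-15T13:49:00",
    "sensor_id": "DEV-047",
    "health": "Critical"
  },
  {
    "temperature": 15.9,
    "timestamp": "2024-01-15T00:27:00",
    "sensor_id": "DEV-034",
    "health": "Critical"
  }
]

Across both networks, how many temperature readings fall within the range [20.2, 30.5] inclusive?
4

Schema mapping: "measurement" (sensor_array_3) = "temperature" (sensor_array_1) = temperature

Readings in [20.2, 30.5] from sensor_array_3: 2
Readings in [20.2, 30.5] from sensor_array_1: 2

Total count: 2 + 2 = 4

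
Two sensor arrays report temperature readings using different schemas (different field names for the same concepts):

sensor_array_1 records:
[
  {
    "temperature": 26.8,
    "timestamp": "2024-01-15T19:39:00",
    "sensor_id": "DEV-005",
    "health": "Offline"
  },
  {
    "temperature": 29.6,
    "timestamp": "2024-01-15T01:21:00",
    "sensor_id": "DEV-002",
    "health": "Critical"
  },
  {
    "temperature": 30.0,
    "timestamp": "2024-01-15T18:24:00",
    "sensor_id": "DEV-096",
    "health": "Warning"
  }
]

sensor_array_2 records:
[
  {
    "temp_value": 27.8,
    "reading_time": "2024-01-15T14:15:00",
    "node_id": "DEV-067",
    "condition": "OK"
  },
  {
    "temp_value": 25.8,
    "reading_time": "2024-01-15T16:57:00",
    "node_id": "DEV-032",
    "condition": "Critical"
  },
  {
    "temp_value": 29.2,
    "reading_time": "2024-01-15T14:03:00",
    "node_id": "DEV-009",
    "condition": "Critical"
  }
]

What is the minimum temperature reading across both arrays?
25.8

Schema mapping: "temperature" (sensor_array_1) = "temp_value" (sensor_array_2) = temperature reading

Minimum in sensor_array_1: 26.8
Minimum in sensor_array_2: 25.8

Overall minimum: min(26.8, 25.8) = 25.8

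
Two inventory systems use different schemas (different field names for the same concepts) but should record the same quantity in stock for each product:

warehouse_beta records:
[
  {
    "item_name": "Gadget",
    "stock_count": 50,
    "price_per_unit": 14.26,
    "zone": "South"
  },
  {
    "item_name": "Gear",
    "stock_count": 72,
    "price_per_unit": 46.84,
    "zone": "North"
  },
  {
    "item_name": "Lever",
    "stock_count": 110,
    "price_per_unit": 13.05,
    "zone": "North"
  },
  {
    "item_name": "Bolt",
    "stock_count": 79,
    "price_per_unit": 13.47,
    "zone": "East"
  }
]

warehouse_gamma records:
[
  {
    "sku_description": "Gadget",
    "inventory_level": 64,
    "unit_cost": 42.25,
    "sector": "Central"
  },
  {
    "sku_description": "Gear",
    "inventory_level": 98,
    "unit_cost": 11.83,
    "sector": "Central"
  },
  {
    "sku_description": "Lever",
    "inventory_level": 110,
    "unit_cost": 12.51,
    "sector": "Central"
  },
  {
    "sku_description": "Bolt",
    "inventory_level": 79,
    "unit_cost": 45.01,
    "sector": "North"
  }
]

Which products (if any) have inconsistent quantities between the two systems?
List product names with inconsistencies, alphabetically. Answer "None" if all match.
Gadget, Gear

Schema mappings:
- "item_name" (warehouse_beta) = "sku_description" (warehouse_gamma) = product name
- "stock_count" (warehouse_beta) = "inventory_level" (warehouse_gamma) = quantity

Comparison:
  Gadget: 50 vs 64 - MISMATCH
  Gear: 72 vs 98 - MISMATCH
  Lever: 110 vs 110 - MATCH
  Bolt: 79 vs 79 - MATCH

Products with inconsistencies: Gadget, Gear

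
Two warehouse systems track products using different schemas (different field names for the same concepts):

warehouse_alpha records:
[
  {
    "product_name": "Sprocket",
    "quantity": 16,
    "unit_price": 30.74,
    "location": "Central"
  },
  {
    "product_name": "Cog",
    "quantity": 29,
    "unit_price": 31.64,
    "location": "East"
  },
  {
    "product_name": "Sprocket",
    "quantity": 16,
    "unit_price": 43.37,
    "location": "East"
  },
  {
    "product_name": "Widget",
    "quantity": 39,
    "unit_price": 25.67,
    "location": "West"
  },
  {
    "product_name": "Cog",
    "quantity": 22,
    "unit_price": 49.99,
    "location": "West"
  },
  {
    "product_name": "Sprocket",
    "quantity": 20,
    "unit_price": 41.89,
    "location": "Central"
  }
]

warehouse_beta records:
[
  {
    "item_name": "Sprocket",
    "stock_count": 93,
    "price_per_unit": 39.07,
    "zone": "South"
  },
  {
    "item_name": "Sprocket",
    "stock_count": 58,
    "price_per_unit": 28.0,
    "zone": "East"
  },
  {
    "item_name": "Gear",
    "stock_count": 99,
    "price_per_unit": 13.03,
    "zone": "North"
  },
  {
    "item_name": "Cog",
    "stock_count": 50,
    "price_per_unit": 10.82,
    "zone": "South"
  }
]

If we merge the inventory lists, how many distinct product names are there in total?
4

Schema mapping: "product_name" (warehouse_alpha) = "item_name" (warehouse_beta) = product name

Products in warehouse_alpha: ['Cog', 'Sprocket', 'Widget']
Products in warehouse_beta: ['Cog', 'Gear', 'Sprocket']

Union (unique products): ['Cog', 'Gear', 'Sprocket', 'Widget']
Count: 4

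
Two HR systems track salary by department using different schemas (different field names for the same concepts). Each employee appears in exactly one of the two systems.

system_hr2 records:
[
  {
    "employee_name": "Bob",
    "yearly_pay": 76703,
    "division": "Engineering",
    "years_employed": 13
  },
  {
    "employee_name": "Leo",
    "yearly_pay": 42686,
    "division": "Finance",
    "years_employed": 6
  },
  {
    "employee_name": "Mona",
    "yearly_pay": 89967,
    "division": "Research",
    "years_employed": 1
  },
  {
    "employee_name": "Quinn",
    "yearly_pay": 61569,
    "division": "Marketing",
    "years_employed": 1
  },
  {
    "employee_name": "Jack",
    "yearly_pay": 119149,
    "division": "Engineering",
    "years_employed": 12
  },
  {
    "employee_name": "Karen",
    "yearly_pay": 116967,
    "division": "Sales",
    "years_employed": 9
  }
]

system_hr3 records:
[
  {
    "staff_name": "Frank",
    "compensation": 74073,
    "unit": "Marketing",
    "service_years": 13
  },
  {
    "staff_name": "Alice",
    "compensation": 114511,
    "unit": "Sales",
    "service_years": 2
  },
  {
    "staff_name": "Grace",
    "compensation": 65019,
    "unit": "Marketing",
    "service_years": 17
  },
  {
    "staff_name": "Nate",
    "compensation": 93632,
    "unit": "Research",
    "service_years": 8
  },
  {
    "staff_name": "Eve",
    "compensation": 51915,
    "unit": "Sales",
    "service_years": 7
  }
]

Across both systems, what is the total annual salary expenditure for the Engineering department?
195852

Schema mappings:
- "division" (system_hr2) = "unit" (system_hr3) = department
- "yearly_pay" (system_hr2) = "compensation" (system_hr3) = salary

Engineering salaries from system_hr2: 195852
Engineering salaries from system_hr3: 0

Total: 195852 + 0 = 195852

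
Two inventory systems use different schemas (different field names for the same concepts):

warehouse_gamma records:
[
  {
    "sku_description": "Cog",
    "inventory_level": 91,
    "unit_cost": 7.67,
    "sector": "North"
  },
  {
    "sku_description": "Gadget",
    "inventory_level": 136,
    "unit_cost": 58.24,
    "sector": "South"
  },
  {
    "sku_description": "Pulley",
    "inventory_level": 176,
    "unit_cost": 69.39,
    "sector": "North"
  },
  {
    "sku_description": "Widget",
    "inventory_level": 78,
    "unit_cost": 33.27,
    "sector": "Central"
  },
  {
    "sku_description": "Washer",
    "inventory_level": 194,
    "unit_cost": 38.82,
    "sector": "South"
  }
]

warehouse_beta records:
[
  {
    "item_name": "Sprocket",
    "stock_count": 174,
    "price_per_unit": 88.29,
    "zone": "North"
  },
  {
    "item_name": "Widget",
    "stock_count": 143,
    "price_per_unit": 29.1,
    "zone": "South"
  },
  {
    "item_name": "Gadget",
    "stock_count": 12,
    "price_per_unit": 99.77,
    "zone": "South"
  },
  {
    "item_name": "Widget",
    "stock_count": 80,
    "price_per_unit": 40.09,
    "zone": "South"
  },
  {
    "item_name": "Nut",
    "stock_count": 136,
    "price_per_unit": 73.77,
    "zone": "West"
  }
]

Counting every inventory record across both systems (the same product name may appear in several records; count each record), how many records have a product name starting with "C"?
1

Schema mapping: "sku_description" (warehouse_gamma) = "item_name" (warehouse_beta) = product name

Records with product name starting with "C" in warehouse_gamma: 1
Records with product name starting with "C" in warehouse_beta: 0

Total: 1 + 0 = 1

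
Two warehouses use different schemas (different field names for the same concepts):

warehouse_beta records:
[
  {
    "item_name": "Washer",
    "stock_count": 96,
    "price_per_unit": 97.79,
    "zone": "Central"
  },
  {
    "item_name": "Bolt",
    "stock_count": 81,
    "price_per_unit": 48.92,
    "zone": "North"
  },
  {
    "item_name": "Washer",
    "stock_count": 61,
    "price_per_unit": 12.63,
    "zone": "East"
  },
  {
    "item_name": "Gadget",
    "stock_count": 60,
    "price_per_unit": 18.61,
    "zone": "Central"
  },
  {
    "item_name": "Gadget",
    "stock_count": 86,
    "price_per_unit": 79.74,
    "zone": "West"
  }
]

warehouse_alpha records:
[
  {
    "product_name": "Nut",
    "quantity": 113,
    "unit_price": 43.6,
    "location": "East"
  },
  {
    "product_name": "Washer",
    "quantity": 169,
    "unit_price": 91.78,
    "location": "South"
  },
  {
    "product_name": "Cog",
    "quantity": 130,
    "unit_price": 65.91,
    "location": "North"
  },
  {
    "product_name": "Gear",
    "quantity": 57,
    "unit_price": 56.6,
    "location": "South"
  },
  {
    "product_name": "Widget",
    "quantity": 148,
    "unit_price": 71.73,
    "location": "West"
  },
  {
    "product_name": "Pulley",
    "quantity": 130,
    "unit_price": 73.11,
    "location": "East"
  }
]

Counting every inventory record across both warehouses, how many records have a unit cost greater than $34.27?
9

Schema mapping: "price_per_unit" (warehouse_beta) = "unit_price" (warehouse_alpha) = unit cost

Records > $34.27 in warehouse_beta: 3
Records > $34.27 in warehouse_alpha: 6

Total count: 3 + 6 = 9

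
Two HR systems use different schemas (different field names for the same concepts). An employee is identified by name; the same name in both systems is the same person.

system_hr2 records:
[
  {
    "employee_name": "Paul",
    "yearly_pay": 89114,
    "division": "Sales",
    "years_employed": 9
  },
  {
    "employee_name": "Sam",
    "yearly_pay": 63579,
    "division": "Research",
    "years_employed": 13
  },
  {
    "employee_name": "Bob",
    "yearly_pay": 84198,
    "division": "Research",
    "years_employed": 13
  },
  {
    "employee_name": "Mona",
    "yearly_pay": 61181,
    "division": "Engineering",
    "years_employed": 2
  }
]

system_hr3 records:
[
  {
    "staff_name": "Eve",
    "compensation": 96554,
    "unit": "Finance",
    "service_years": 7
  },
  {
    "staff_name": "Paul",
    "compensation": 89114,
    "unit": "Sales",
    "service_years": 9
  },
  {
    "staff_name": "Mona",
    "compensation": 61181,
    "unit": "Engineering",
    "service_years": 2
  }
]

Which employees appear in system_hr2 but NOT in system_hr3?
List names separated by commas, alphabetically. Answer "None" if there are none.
Bob, Sam

Schema mapping: "employee_name" (system_hr2) = "staff_name" (system_hr3) = employee name

Names in system_hr2: ['Bob', 'Mona', 'Paul', 'Sam']
Names in system_hr3: ['Eve', 'Mona', 'Paul']

In system_hr2 but not system_hr3: ['Bob', 'Sam']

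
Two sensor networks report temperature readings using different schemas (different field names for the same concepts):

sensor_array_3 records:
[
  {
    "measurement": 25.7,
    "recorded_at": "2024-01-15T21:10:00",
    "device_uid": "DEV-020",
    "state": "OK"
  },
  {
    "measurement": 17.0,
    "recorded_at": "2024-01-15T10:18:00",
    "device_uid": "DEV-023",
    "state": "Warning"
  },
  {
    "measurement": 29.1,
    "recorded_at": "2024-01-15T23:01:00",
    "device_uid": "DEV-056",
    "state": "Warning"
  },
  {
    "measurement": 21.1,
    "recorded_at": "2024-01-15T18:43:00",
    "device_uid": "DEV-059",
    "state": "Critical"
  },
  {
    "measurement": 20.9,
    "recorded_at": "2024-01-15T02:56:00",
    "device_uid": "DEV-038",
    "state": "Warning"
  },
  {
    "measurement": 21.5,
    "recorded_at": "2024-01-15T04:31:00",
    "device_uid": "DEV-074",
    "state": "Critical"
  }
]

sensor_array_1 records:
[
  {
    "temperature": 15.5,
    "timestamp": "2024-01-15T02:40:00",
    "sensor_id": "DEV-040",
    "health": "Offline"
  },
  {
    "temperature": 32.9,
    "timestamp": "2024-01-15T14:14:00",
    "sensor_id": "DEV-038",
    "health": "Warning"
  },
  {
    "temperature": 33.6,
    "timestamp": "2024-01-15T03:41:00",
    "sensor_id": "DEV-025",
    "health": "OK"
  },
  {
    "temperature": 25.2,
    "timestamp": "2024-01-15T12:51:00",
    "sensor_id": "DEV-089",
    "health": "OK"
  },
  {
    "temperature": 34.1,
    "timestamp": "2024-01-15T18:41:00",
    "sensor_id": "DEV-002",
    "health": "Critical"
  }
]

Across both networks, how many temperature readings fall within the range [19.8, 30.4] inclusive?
6

Schema mapping: "measurement" (sensor_array_3) = "temperature" (sensor_array_1) = temperature

Readings in [19.8, 30.4] from sensor_array_3: 5
Readings in [19.8, 30.4] from sensor_array_1: 1

Total count: 5 + 1 = 6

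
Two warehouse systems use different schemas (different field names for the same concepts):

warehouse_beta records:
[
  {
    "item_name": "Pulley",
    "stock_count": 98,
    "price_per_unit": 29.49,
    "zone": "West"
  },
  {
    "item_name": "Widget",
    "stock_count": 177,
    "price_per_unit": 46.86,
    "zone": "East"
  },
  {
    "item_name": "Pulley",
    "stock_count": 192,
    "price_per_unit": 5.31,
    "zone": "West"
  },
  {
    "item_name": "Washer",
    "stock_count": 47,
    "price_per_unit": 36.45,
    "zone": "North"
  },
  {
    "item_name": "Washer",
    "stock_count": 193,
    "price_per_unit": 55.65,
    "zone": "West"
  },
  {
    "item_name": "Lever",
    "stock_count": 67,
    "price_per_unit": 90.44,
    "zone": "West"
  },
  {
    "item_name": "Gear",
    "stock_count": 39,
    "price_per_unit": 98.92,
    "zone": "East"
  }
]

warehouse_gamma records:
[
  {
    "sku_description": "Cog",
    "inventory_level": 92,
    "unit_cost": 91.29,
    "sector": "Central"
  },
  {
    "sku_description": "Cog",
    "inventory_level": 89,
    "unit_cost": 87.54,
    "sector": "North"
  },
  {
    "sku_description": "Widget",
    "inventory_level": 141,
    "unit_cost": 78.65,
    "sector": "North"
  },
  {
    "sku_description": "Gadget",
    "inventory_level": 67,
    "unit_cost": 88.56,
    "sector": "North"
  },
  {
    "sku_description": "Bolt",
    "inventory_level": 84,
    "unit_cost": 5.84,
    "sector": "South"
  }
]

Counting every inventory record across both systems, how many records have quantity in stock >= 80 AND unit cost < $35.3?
3

Schema mappings:
- "stock_count" (warehouse_beta) = "inventory_level" (warehouse_gamma) = quantity
- "price_per_unit" (warehouse_beta) = "unit_cost" (warehouse_gamma) = unit cost

Records meeting both conditions in warehouse_beta: 2
Records meeting both conditions in warehouse_gamma: 1

Total: 2 + 1 = 3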